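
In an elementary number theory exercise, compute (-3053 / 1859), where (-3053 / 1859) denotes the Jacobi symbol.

1

(-3053 / 1859)
  = (665 / 1859)    [-3053 ≡ 665 mod 1859]
  = (1859 / 665)    [QR: 665 ≡ 1 mod 4, sign kept]
  = (529 / 665)    [1859 ≡ 529 mod 665]
  = (665 / 529)    [QR: 529 ≡ 1 mod 4, sign kept]
  = (136 / 529)    [665 ≡ 136 mod 529]
  = (17 / 529)    [529 ≡ 1 mod 8 ⇒ (2 / 529)^3 = +1]
  = (529 / 17)    [QR: 17 ≡ 1 mod 4, sign kept]
  = (2 / 17)    [529 ≡ 2 mod 17]
  = (1 / 17)    [17 ≡ 1 mod 8 ⇒ (2 / 17) = +1]
  = 1    [(1 / 17) = 1]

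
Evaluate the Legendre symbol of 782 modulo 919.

1

Factor out 2: 782 = 2·391. Since 919 ≡ 7 (mod 8), (2/919) = +1. Now have (391/919).
Both 391 ≡ 3 and 919 ≡ 3 (mod 4), so reciprocity gives (391/919) = -(919/391). Reduce: 919 ≡ 137 (mod 391). Now have -(137/391).
137 ≡ 1 (mod 4), so quadratic reciprocity gives (137/391) = (391/137). Reduce: 391 ≡ 117 (mod 137). Now have -(117/137).
117 ≡ 1 (mod 4), so quadratic reciprocity gives (117/137) = (137/117). Reduce: 137 ≡ 20 (mod 117). Now have -(20/117).
Factor out 2: 20 = 2^2·5. Since 117 ≡ 5 (mod 8), (2/117) = -1, and (2/117)^2 = +1. Now have -(5/117).
5 ≡ 1 (mod 4), so quadratic reciprocity gives (5/117) = (117/5). Reduce: 117 ≡ 2 (mod 5). Now have -(2/5).
Factor out 2: 2 = 2. Since 5 ≡ 5 (mod 8), (2/5) = -1. Now have (1/5).
(1/5) = 1. Collecting the sign factors: 1.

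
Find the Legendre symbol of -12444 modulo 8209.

(-12444/8209)
  = (12444/8209)    [8209 ≡ 1 mod 4 ⇒ (-1/8209) = +1]
  = (4235/8209)    [12444 ≡ 4235 mod 8209]
  = (8209/4235)    [QR: 8209 ≡ 1 mod 4, sign kept]
  = (3974/4235)    [8209 ≡ 3974 mod 4235]
  = -(1987/4235)    [4235 ≡ 3 mod 8 ⇒ (2/4235) = -1]
  = (4235/1987)    [QR: both ≡ 3 mod 4, sign flips]
  = (261/1987)    [4235 ≡ 261 mod 1987]
  = (1987/261)    [QR: 261 ≡ 1 mod 4, sign kept]
  = (160/261)    [1987 ≡ 160 mod 261]
  = -(5/261)    [261 ≡ 5 mod 8 ⇒ (2/261)^5 = -1]
  = -(261/5)    [QR: 5 ≡ 1 mod 4, sign kept]
  = -(1/5)    [261 ≡ 1 mod 5]
  = -1    [(1/5) = 1]

-1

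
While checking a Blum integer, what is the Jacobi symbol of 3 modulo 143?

Both 3 ≡ 3 and 143 ≡ 3 (mod 4), so reciprocity gives (3/143) = -(143/3). Reduce: 143 ≡ 2 (mod 3). Now have -(2/3).
Factor out 2: 2 = 2. Since 3 ≡ 3 (mod 8), (2/3) = -1. Now have (1/3).
(1/3) = 1. Collecting the sign factors: 1.

1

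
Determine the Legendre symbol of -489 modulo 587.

-1

(-489/587)
  = (98/587)    [-489 ≡ 98 mod 587]
  = -(49/587)    [587 ≡ 3 mod 8 ⇒ (2/587) = -1]
  = -(587/49)    [QR: 49 ≡ 1 mod 4, sign kept]
  = -(48/49)    [587 ≡ 48 mod 49]
  = -(3/49)    [49 ≡ 1 mod 8 ⇒ (2/49)^4 = +1]
  = -(49/3)    [QR: 49 ≡ 1 mod 4, sign kept]
  = -(1/3)    [49 ≡ 1 mod 3]
  = -1    [(1/3) = 1]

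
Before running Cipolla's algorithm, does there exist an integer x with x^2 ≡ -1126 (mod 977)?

no

Reduce the numerator: -1126 ≡ 828 (mod 977), so (-1126/977) = (828/977).
Factor out 2: 828 = 2^2·207. Since 977 ≡ 1 (mod 8), (2/977) = +1, and (2/977)^2 = +1. Now have (207/977).
977 ≡ 1 (mod 4), so quadratic reciprocity gives (207/977) = (977/207). Reduce: 977 ≡ 149 (mod 207). Now have (149/207).
149 ≡ 1 (mod 4), so quadratic reciprocity gives (149/207) = (207/149). Reduce: 207 ≡ 58 (mod 149). Now have (58/149).
Factor out 2: 58 = 2·29. Since 149 ≡ 5 (mod 8), (2/149) = -1. Now have -(29/149).
29 ≡ 1 (mod 4), so quadratic reciprocity gives (29/149) = (149/29). Reduce: 149 ≡ 4 (mod 29). Now have -(4/29).
Factor out 2: 4 = 2^2. Since 29 ≡ 5 (mod 8), (2/29) = -1, and (2/29)^2 = +1. Now have -(1/29).
(1/29) = 1. Collecting the sign factors: -1.
The Legendre symbol is -1, so x^2 ≡ -1126 (mod 977) has no solution.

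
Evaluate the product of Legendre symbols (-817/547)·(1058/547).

-1

By multiplicativity, (-817·1058/547) = (-817/547)·(1058/547).
First factor (-817/547):
Pull out -1: (-817/547) = (-1/547)·(817/547). Since 547 ≡ 3 (mod 4), (-1/547) = -1. Now have -(817/547).
Reduce the numerator: 817 ≡ 270 (mod 547), so (817/547) = (270/547).
Factor out 2: 270 = 2·135. Since 547 ≡ 3 (mod 8), (2/547) = -1. Now have (135/547).
Both 135 ≡ 3 and 547 ≡ 3 (mod 4), so reciprocity gives (135/547) = -(547/135). Reduce: 547 ≡ 7 (mod 135). Now have -(7/135).
Both 7 ≡ 3 and 135 ≡ 3 (mod 4), so reciprocity gives (7/135) = -(135/7). Reduce: 135 ≡ 2 (mod 7). Now have (2/7).
Factor out 2: 2 = 2. Since 7 ≡ 7 (mod 8), (2/7) = +1. Now have (1/7).
(1/7) = 1. Collecting the sign factors: 1.
Second factor (1058/547):
Reduce the numerator: 1058 ≡ 511 (mod 547), so (1058/547) = (511/547).
Both 511 ≡ 3 and 547 ≡ 3 (mod 4), so reciprocity gives (511/547) = -(547/511). Reduce: 547 ≡ 36 (mod 511). Now have -(36/511).
Factor out 2: 36 = 2^2·9. Since 511 ≡ 7 (mod 8), (2/511) = +1, and (2/511)^2 = +1. Now have -(9/511).
9 ≡ 1 (mod 4), so quadratic reciprocity gives (9/511) = (511/9). Reduce: 511 ≡ 7 (mod 9). Now have -(7/9).
9 ≡ 1 (mod 4), so quadratic reciprocity gives (7/9) = (9/7). Reduce: 9 ≡ 2 (mod 7). Now have -(2/7).
Factor out 2: 2 = 2. Since 7 ≡ 7 (mod 8), (2/7) = +1. Now have -(1/7).
(1/7) = 1. Collecting the sign factors: -1.
Product: (1)·(-1) = -1.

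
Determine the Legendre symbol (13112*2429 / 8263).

By multiplicativity, (13112·2429 / 8263) = (13112 / 8263)·(2429 / 8263).
First factor (13112 / 8263):
Reduce the numerator: 13112 ≡ 4849 (mod 8263), so (13112 / 8263) = (4849 / 8263).
4849 ≡ 1 (mod 4), so quadratic reciprocity gives (4849 / 8263) = (8263 / 4849). Reduce: 8263 ≡ 3414 (mod 4849). Now have (3414 / 4849).
Factor out 2: 3414 = 2·1707. Since 4849 ≡ 1 (mod 8), (2 / 4849) = +1. Now have (1707 / 4849).
4849 ≡ 1 (mod 4), so quadratic reciprocity gives (1707 / 4849) = (4849 / 1707). Reduce: 4849 ≡ 1435 (mod 1707). Now have (1435 / 1707).
Both 1435 ≡ 3 and 1707 ≡ 3 (mod 4), so reciprocity gives (1435 / 1707) = -(1707 / 1435). Reduce: 1707 ≡ 272 (mod 1435). Now have -(272 / 1435).
Factor out 2: 272 = 2^4·17. Since 1435 ≡ 3 (mod 8), (2 / 1435) = -1, and (2 / 1435)^4 = +1. Now have -(17 / 1435).
17 ≡ 1 (mod 4), so quadratic reciprocity gives (17 / 1435) = (1435 / 17). Reduce: 1435 ≡ 7 (mod 17). Now have -(7 / 17).
17 ≡ 1 (mod 4), so quadratic reciprocity gives (7 / 17) = (17 / 7). Reduce: 17 ≡ 3 (mod 7). Now have -(3 / 7).
Both 3 ≡ 3 and 7 ≡ 3 (mod 4), so reciprocity gives (3 / 7) = -(7 / 3). Reduce: 7 ≡ 1 (mod 3). Now have (1 / 3).
(1 / 3) = 1. Collecting the sign factors: 1.
Second factor (2429 / 8263):
2429 ≡ 1 (mod 4), so quadratic reciprocity gives (2429 / 8263) = (8263 / 2429). Reduce: 8263 ≡ 976 (mod 2429). Now have (976 / 2429).
Factor out 2: 976 = 2^4·61. Since 2429 ≡ 5 (mod 8), (2 / 2429) = -1, and (2 / 2429)^4 = +1. Now have (61 / 2429).
61 ≡ 1 (mod 4), so quadratic reciprocity gives (61 / 2429) = (2429 / 61). Reduce: 2429 ≡ 50 (mod 61). Now have (50 / 61).
Factor out 2: 50 = 2·25. Since 61 ≡ 5 (mod 8), (2 / 61) = -1. Now have -(25 / 61).
25 ≡ 1 (mod 4), so quadratic reciprocity gives (25 / 61) = (61 / 25). Reduce: 61 ≡ 11 (mod 25). Now have -(11 / 25).
25 ≡ 1 (mod 4), so quadratic reciprocity gives (11 / 25) = (25 / 11). Reduce: 25 ≡ 3 (mod 11). Now have -(3 / 11).
Both 3 ≡ 3 and 11 ≡ 3 (mod 4), so reciprocity gives (3 / 11) = -(11 / 3). Reduce: 11 ≡ 2 (mod 3). Now have (2 / 3).
Factor out 2: 2 = 2. Since 3 ≡ 3 (mod 8), (2 / 3) = -1. Now have -(1 / 3).
(1 / 3) = 1. Collecting the sign factors: -1.
Product: (1)·(-1) = -1.

-1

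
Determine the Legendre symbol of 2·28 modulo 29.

By multiplicativity, (2·28 / 29) = (2 / 29)·(28 / 29).
First factor (2 / 29):
Factor out 2: 2 = 2. Since 29 ≡ 5 (mod 8), (2 / 29) = -1. Now have -(1 / 29).
(1 / 29) = 1. Collecting the sign factors: -1.
Second factor (28 / 29):
Factor out 2: 28 = 2^2·7. Since 29 ≡ 5 (mod 8), (2 / 29) = -1, and (2 / 29)^2 = +1. Now have (7 / 29).
29 ≡ 1 (mod 4), so quadratic reciprocity gives (7 / 29) = (29 / 7). Reduce: 29 ≡ 1 (mod 7). Now have (1 / 7).
(1 / 7) = 1. Collecting the sign factors: 1.
Product: (-1)·(1) = -1.

-1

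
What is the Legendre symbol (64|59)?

1

Reduce the numerator: 64 ≡ 5 (mod 59), so (64|59) = (5|59).
5 ≡ 1 (mod 4), so quadratic reciprocity gives (5|59) = (59|5). Reduce: 59 ≡ 4 (mod 5). Now have (4|5).
Factor out 2: 4 = 2^2. Since 5 ≡ 5 (mod 8), (2|5) = -1, and (2|5)^2 = +1. Now have (1|5).
(1|5) = 1. Collecting the sign factors: 1.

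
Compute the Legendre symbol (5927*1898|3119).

By multiplicativity, (5927·1898|3119) = (5927|3119)·(1898|3119).
First factor (5927|3119):
Reduce the numerator: 5927 ≡ 2808 (mod 3119), so (5927|3119) = (2808|3119).
Factor out 2: 2808 = 2^3·351. Since 3119 ≡ 7 (mod 8), (2|3119) = +1, and (2|3119)^3 = +1. Now have (351|3119).
Both 351 ≡ 3 and 3119 ≡ 3 (mod 4), so reciprocity gives (351|3119) = -(3119|351). Reduce: 3119 ≡ 311 (mod 351). Now have -(311|351).
Both 311 ≡ 3 and 351 ≡ 3 (mod 4), so reciprocity gives (311|351) = -(351|311). Reduce: 351 ≡ 40 (mod 311). Now have (40|311).
Factor out 2: 40 = 2^3·5. Since 311 ≡ 7 (mod 8), (2|311) = +1, and (2|311)^3 = +1. Now have (5|311).
5 ≡ 1 (mod 4), so quadratic reciprocity gives (5|311) = (311|5). Reduce: 311 ≡ 1 (mod 5). Now have (1|5).
(1|5) = 1. Collecting the sign factors: 1.
Second factor (1898|3119):
Factor out 2: 1898 = 2·949. Since 3119 ≡ 7 (mod 8), (2|3119) = +1. Now have (949|3119).
949 ≡ 1 (mod 4), so quadratic reciprocity gives (949|3119) = (3119|949). Reduce: 3119 ≡ 272 (mod 949). Now have (272|949).
Factor out 2: 272 = 2^4·17. Since 949 ≡ 5 (mod 8), (2|949) = -1, and (2|949)^4 = +1. Now have (17|949).
17 ≡ 1 (mod 4), so quadratic reciprocity gives (17|949) = (949|17). Reduce: 949 ≡ 14 (mod 17). Now have (14|17).
Factor out 2: 14 = 2·7. Since 17 ≡ 1 (mod 8), (2|17) = +1. Now have (7|17).
17 ≡ 1 (mod 4), so quadratic reciprocity gives (7|17) = (17|7). Reduce: 17 ≡ 3 (mod 7). Now have (3|7).
Both 3 ≡ 3 and 7 ≡ 3 (mod 4), so reciprocity gives (3|7) = -(7|3). Reduce: 7 ≡ 1 (mod 3). Now have -(1|3).
(1|3) = 1. Collecting the sign factors: -1.
Product: (1)·(-1) = -1.

-1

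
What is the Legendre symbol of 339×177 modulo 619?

1

By multiplicativity, (339·177|619) = (339|619)·(177|619).
First factor (339|619):
(339|619)
  = -(619|339)    [QR: both ≡ 3 mod 4, sign flips]
  = -(280|339)    [619 ≡ 280 mod 339]
  = (35|339)    [339 ≡ 3 mod 8 ⇒ (2|339)^3 = -1]
  = -(339|35)    [QR: both ≡ 3 mod 4, sign flips]
  = -(24|35)    [339 ≡ 24 mod 35]
  = (3|35)    [35 ≡ 3 mod 8 ⇒ (2|35)^3 = -1]
  = -(35|3)    [QR: both ≡ 3 mod 4, sign flips]
  = -(2|3)    [35 ≡ 2 mod 3]
  = (1|3)    [3 ≡ 3 mod 8 ⇒ (2|3) = -1]
  = 1    [(1|3) = 1]
Second factor (177|619):
(177|619)
  = (619|177)    [QR: 177 ≡ 1 mod 4, sign kept]
  = (88|177)    [619 ≡ 88 mod 177]
  = (11|177)    [177 ≡ 1 mod 8 ⇒ (2|177)^3 = +1]
  = (177|11)    [QR: 177 ≡ 1 mod 4, sign kept]
  = (1|11)    [177 ≡ 1 mod 11]
  = 1    [(1|11) = 1]
Product: (1)·(1) = 1.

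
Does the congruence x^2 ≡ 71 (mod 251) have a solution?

no

Both 71 ≡ 3 and 251 ≡ 3 (mod 4), so reciprocity gives (71|251) = -(251|71). Reduce: 251 ≡ 38 (mod 71). Now have -(38|71).
Factor out 2: 38 = 2·19. Since 71 ≡ 7 (mod 8), (2|71) = +1. Now have -(19|71).
Both 19 ≡ 3 and 71 ≡ 3 (mod 4), so reciprocity gives (19|71) = -(71|19). Reduce: 71 ≡ 14 (mod 19). Now have (14|19).
Factor out 2: 14 = 2·7. Since 19 ≡ 3 (mod 8), (2|19) = -1. Now have -(7|19).
Both 7 ≡ 3 and 19 ≡ 3 (mod 4), so reciprocity gives (7|19) = -(19|7). Reduce: 19 ≡ 5 (mod 7). Now have (5|7).
5 ≡ 1 (mod 4), so quadratic reciprocity gives (5|7) = (7|5). Reduce: 7 ≡ 2 (mod 5). Now have (2|5).
Factor out 2: 2 = 2. Since 5 ≡ 5 (mod 8), (2|5) = -1. Now have -(1|5).
(1|5) = 1. Collecting the sign factors: -1.
(71|251) = -1, and 251 is prime, so 71 is not a quadratic residue mod 251.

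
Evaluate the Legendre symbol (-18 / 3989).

Reduce the numerator: -18 ≡ 3971 (mod 3989), so (-18 / 3989) = (3971 / 3989).
3989 ≡ 1 (mod 4), so quadratic reciprocity gives (3971 / 3989) = (3989 / 3971). Reduce: 3989 ≡ 18 (mod 3971). Now have (18 / 3971).
Factor out 2: 18 = 2·9. Since 3971 ≡ 3 (mod 8), (2 / 3971) = -1. Now have -(9 / 3971).
9 ≡ 1 (mod 4), so quadratic reciprocity gives (9 / 3971) = (3971 / 9). Reduce: 3971 ≡ 2 (mod 9). Now have -(2 / 9).
Factor out 2: 2 = 2. Since 9 ≡ 1 (mod 8), (2 / 9) = +1. Now have -(1 / 9).
(1 / 9) = 1. Collecting the sign factors: -1.

-1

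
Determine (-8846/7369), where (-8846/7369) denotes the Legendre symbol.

Reduce the numerator: -8846 ≡ 5892 (mod 7369), so (-8846/7369) = (5892/7369).
Factor out 2: 5892 = 2^2·1473. Since 7369 ≡ 1 (mod 8), (2/7369) = +1, and (2/7369)^2 = +1. Now have (1473/7369).
1473 ≡ 1 (mod 4), so quadratic reciprocity gives (1473/7369) = (7369/1473). Reduce: 7369 ≡ 4 (mod 1473). Now have (4/1473).
Factor out 2: 4 = 2^2. Since 1473 ≡ 1 (mod 8), (2/1473) = +1, and (2/1473)^2 = +1. Now have (1/1473).
(1/1473) = 1. Collecting the sign factors: 1.

1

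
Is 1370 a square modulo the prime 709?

Reduce the numerator: 1370 ≡ 661 (mod 709), so (1370/709) = (661/709).
661 ≡ 1 (mod 4), so quadratic reciprocity gives (661/709) = (709/661). Reduce: 709 ≡ 48 (mod 661). Now have (48/661).
Factor out 2: 48 = 2^4·3. Since 661 ≡ 5 (mod 8), (2/661) = -1, and (2/661)^4 = +1. Now have (3/661).
661 ≡ 1 (mod 4), so quadratic reciprocity gives (3/661) = (661/3). Reduce: 661 ≡ 1 (mod 3). Now have (1/3).
(1/3) = 1. Collecting the sign factors: 1.
The Legendre symbol is 1, so x^2 ≡ 1370 (mod 709) has solution.

yes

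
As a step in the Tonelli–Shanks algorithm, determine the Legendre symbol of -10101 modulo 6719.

-1

Pull out -1: (-10101/6719) = (-1/6719)·(10101/6719). Since 6719 ≡ 3 (mod 4), (-1/6719) = -1. Now have -(10101/6719).
Reduce the numerator: 10101 ≡ 3382 (mod 6719), so (10101/6719) = (3382/6719).
Factor out 2: 3382 = 2·1691. Since 6719 ≡ 7 (mod 8), (2/6719) = +1. Now have -(1691/6719).
Both 1691 ≡ 3 and 6719 ≡ 3 (mod 4), so reciprocity gives (1691/6719) = -(6719/1691). Reduce: 6719 ≡ 1646 (mod 1691). Now have (1646/1691).
Factor out 2: 1646 = 2·823. Since 1691 ≡ 3 (mod 8), (2/1691) = -1. Now have -(823/1691).
Both 823 ≡ 3 and 1691 ≡ 3 (mod 4), so reciprocity gives (823/1691) = -(1691/823). Reduce: 1691 ≡ 45 (mod 823). Now have (45/823).
45 ≡ 1 (mod 4), so quadratic reciprocity gives (45/823) = (823/45). Reduce: 823 ≡ 13 (mod 45). Now have (13/45).
13 ≡ 1 (mod 4), so quadratic reciprocity gives (13/45) = (45/13). Reduce: 45 ≡ 6 (mod 13). Now have (6/13).
Factor out 2: 6 = 2·3. Since 13 ≡ 5 (mod 8), (2/13) = -1. Now have -(3/13).
13 ≡ 1 (mod 4), so quadratic reciprocity gives (3/13) = (13/3). Reduce: 13 ≡ 1 (mod 3). Now have -(1/3).
(1/3) = 1. Collecting the sign factors: -1.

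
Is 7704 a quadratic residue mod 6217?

(7704/6217)
  = (1487/6217)    [7704 ≡ 1487 mod 6217]
  = (6217/1487)    [QR: 6217 ≡ 1 mod 4, sign kept]
  = (269/1487)    [6217 ≡ 269 mod 1487]
  = (1487/269)    [QR: 269 ≡ 1 mod 4, sign kept]
  = (142/269)    [1487 ≡ 142 mod 269]
  = -(71/269)    [269 ≡ 5 mod 8 ⇒ (2/269) = -1]
  = -(269/71)    [QR: 269 ≡ 1 mod 4, sign kept]
  = -(56/71)    [269 ≡ 56 mod 71]
  = -(7/71)    [71 ≡ 7 mod 8 ⇒ (2/71)^3 = +1]
  = (71/7)    [QR: both ≡ 3 mod 4, sign flips]
  = (1/7)    [71 ≡ 1 mod 7]
  = 1    [(1/7) = 1]
(7704/6217) = 1, and 6217 is prime, so 7704 is a quadratic residue mod 6217.

yes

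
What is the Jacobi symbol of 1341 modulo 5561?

1341 ≡ 1 (mod 4), so quadratic reciprocity gives (1341/5561) = (5561/1341). Reduce: 5561 ≡ 197 (mod 1341). Now have (197/1341).
197 ≡ 1 (mod 4), so quadratic reciprocity gives (197/1341) = (1341/197). Reduce: 1341 ≡ 159 (mod 197). Now have (159/197).
197 ≡ 1 (mod 4), so quadratic reciprocity gives (159/197) = (197/159). Reduce: 197 ≡ 38 (mod 159). Now have (38/159).
Factor out 2: 38 = 2·19. Since 159 ≡ 7 (mod 8), (2/159) = +1. Now have (19/159).
Both 19 ≡ 3 and 159 ≡ 3 (mod 4), so reciprocity gives (19/159) = -(159/19). Reduce: 159 ≡ 7 (mod 19). Now have -(7/19).
Both 7 ≡ 3 and 19 ≡ 3 (mod 4), so reciprocity gives (7/19) = -(19/7). Reduce: 19 ≡ 5 (mod 7). Now have (5/7).
5 ≡ 1 (mod 4), so quadratic reciprocity gives (5/7) = (7/5). Reduce: 7 ≡ 2 (mod 5). Now have (2/5).
Factor out 2: 2 = 2. Since 5 ≡ 5 (mod 8), (2/5) = -1. Now have -(1/5).
(1/5) = 1. Collecting the sign factors: -1.

-1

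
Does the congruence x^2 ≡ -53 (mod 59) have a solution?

(-53/59)
  = (6/59)    [-53 ≡ 6 mod 59]
  = -(3/59)    [59 ≡ 3 mod 8 ⇒ (2/59) = -1]
  = (59/3)    [QR: both ≡ 3 mod 4, sign flips]
  = (2/3)    [59 ≡ 2 mod 3]
  = -(1/3)    [3 ≡ 3 mod 8 ⇒ (2/3) = -1]
  = -1    [(1/3) = 1]
The Legendre symbol is -1, so x^2 ≡ -53 (mod 59) has no solution.

no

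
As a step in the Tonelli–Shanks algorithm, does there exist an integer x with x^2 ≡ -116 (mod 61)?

no

(-116/61)
  = (116/61)    [61 ≡ 1 mod 4 ⇒ (-1/61) = +1]
  = (55/61)    [116 ≡ 55 mod 61]
  = (61/55)    [QR: 61 ≡ 1 mod 4, sign kept]
  = (6/55)    [61 ≡ 6 mod 55]
  = (3/55)    [55 ≡ 7 mod 8 ⇒ (2/55) = +1]
  = -(55/3)    [QR: both ≡ 3 mod 4, sign flips]
  = -(1/3)    [55 ≡ 1 mod 3]
  = -1    [(1/3) = 1]
The Legendre symbol is -1, so x^2 ≡ -116 (mod 61) has no solution.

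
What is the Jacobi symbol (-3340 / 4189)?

1

Reduce the numerator: -3340 ≡ 849 (mod 4189), so (-3340 / 4189) = (849 / 4189).
849 ≡ 1 (mod 4), so quadratic reciprocity gives (849 / 4189) = (4189 / 849). Reduce: 4189 ≡ 793 (mod 849). Now have (793 / 849).
793 ≡ 1 (mod 4), so quadratic reciprocity gives (793 / 849) = (849 / 793). Reduce: 849 ≡ 56 (mod 793). Now have (56 / 793).
Factor out 2: 56 = 2^3·7. Since 793 ≡ 1 (mod 8), (2 / 793) = +1, and (2 / 793)^3 = +1. Now have (7 / 793).
793 ≡ 1 (mod 4), so quadratic reciprocity gives (7 / 793) = (793 / 7). Reduce: 793 ≡ 2 (mod 7). Now have (2 / 7).
Factor out 2: 2 = 2. Since 7 ≡ 7 (mod 8), (2 / 7) = +1. Now have (1 / 7).
(1 / 7) = 1. Collecting the sign factors: 1.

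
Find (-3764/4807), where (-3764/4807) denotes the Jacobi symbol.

1

(-3764/4807)
  = (1043/4807)    [-3764 ≡ 1043 mod 4807]
  = -(4807/1043)    [QR: both ≡ 3 mod 4, sign flips]
  = -(635/1043)    [4807 ≡ 635 mod 1043]
  = (1043/635)    [QR: both ≡ 3 mod 4, sign flips]
  = (408/635)    [1043 ≡ 408 mod 635]
  = -(51/635)    [635 ≡ 3 mod 8 ⇒ (2/635)^3 = -1]
  = (635/51)    [QR: both ≡ 3 mod 4, sign flips]
  = (23/51)    [635 ≡ 23 mod 51]
  = -(51/23)    [QR: both ≡ 3 mod 4, sign flips]
  = -(5/23)    [51 ≡ 5 mod 23]
  = -(23/5)    [QR: 5 ≡ 1 mod 4, sign kept]
  = -(3/5)    [23 ≡ 3 mod 5]
  = -(5/3)    [QR: 5 ≡ 1 mod 4, sign kept]
  = -(2/3)    [5 ≡ 2 mod 3]
  = (1/3)    [3 ≡ 3 mod 8 ⇒ (2/3) = -1]
  = 1    [(1/3) = 1]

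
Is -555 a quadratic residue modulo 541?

(-555|541)
  = (555|541)    [541 ≡ 1 mod 4 ⇒ (-1|541) = +1]
  = (14|541)    [555 ≡ 14 mod 541]
  = -(7|541)    [541 ≡ 5 mod 8 ⇒ (2|541) = -1]
  = -(541|7)    [QR: 541 ≡ 1 mod 4, sign kept]
  = -(2|7)    [541 ≡ 2 mod 7]
  = -(1|7)    [7 ≡ 7 mod 8 ⇒ (2|7) = +1]
  = -1    [(1|7) = 1]
The Legendre symbol is -1, so x^2 ≡ -555 (mod 541) has no solution.

no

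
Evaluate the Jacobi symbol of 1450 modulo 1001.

Reduce the numerator: 1450 ≡ 449 (mod 1001), so (1450/1001) = (449/1001).
449 ≡ 1 (mod 4), so quadratic reciprocity gives (449/1001) = (1001/449). Reduce: 1001 ≡ 103 (mod 449). Now have (103/449).
449 ≡ 1 (mod 4), so quadratic reciprocity gives (103/449) = (449/103). Reduce: 449 ≡ 37 (mod 103). Now have (37/103).
37 ≡ 1 (mod 4), so quadratic reciprocity gives (37/103) = (103/37). Reduce: 103 ≡ 29 (mod 37). Now have (29/37).
29 ≡ 1 (mod 4), so quadratic reciprocity gives (29/37) = (37/29). Reduce: 37 ≡ 8 (mod 29). Now have (8/29).
Factor out 2: 8 = 2^3. Since 29 ≡ 5 (mod 8), (2/29) = -1, and (2/29)^3 = -1. Now have -(1/29).
(1/29) = 1. Collecting the sign factors: -1.

-1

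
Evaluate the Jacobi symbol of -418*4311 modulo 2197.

1

By multiplicativity, (-418·4311/2197) = (-418/2197)·(4311/2197).
First factor (-418/2197):
Pull out -1: (-418/2197) = (-1/2197)·(418/2197). Since 2197 ≡ 1 (mod 4), (-1/2197) = +1. Now have (418/2197).
Factor out 2: 418 = 2·209. Since 2197 ≡ 5 (mod 8), (2/2197) = -1. Now have -(209/2197).
209 ≡ 1 (mod 4), so quadratic reciprocity gives (209/2197) = (2197/209). Reduce: 2197 ≡ 107 (mod 209). Now have -(107/209).
209 ≡ 1 (mod 4), so quadratic reciprocity gives (107/209) = (209/107). Reduce: 209 ≡ 102 (mod 107). Now have -(102/107).
Factor out 2: 102 = 2·51. Since 107 ≡ 3 (mod 8), (2/107) = -1. Now have (51/107).
Both 51 ≡ 3 and 107 ≡ 3 (mod 4), so reciprocity gives (51/107) = -(107/51). Reduce: 107 ≡ 5 (mod 51). Now have -(5/51).
5 ≡ 1 (mod 4), so quadratic reciprocity gives (5/51) = (51/5). Reduce: 51 ≡ 1 (mod 5). Now have -(1/5).
(1/5) = 1. Collecting the sign factors: -1.
Second factor (4311/2197):
Reduce the numerator: 4311 ≡ 2114 (mod 2197), so (4311/2197) = (2114/2197).
Factor out 2: 2114 = 2·1057. Since 2197 ≡ 5 (mod 8), (2/2197) = -1. Now have -(1057/2197).
1057 ≡ 1 (mod 4), so quadratic reciprocity gives (1057/2197) = (2197/1057). Reduce: 2197 ≡ 83 (mod 1057). Now have -(83/1057).
1057 ≡ 1 (mod 4), so quadratic reciprocity gives (83/1057) = (1057/83). Reduce: 1057 ≡ 61 (mod 83). Now have -(61/83).
61 ≡ 1 (mod 4), so quadratic reciprocity gives (61/83) = (83/61). Reduce: 83 ≡ 22 (mod 61). Now have -(22/61).
Factor out 2: 22 = 2·11. Since 61 ≡ 5 (mod 8), (2/61) = -1. Now have (11/61).
61 ≡ 1 (mod 4), so quadratic reciprocity gives (11/61) = (61/11). Reduce: 61 ≡ 6 (mod 11). Now have (6/11).
Factor out 2: 6 = 2·3. Since 11 ≡ 3 (mod 8), (2/11) = -1. Now have -(3/11).
Both 3 ≡ 3 and 11 ≡ 3 (mod 4), so reciprocity gives (3/11) = -(11/3). Reduce: 11 ≡ 2 (mod 3). Now have (2/3).
Factor out 2: 2 = 2. Since 3 ≡ 3 (mod 8), (2/3) = -1. Now have -(1/3).
(1/3) = 1. Collecting the sign factors: -1.
Product: (-1)·(-1) = 1.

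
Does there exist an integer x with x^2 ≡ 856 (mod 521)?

Reduce the numerator: 856 ≡ 335 (mod 521), so (856/521) = (335/521).
521 ≡ 1 (mod 4), so quadratic reciprocity gives (335/521) = (521/335). Reduce: 521 ≡ 186 (mod 335). Now have (186/335).
Factor out 2: 186 = 2·93. Since 335 ≡ 7 (mod 8), (2/335) = +1. Now have (93/335).
93 ≡ 1 (mod 4), so quadratic reciprocity gives (93/335) = (335/93). Reduce: 335 ≡ 56 (mod 93). Now have (56/93).
Factor out 2: 56 = 2^3·7. Since 93 ≡ 5 (mod 8), (2/93) = -1, and (2/93)^3 = -1. Now have -(7/93).
93 ≡ 1 (mod 4), so quadratic reciprocity gives (7/93) = (93/7). Reduce: 93 ≡ 2 (mod 7). Now have -(2/7).
Factor out 2: 2 = 2. Since 7 ≡ 7 (mod 8), (2/7) = +1. Now have -(1/7).
(1/7) = 1. Collecting the sign factors: -1.
The Legendre symbol is -1, so x^2 ≡ 856 (mod 521) has no solution.

no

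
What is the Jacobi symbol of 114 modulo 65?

(114|65)
  = (49|65)    [114 ≡ 49 mod 65]
  = (65|49)    [QR: 49 ≡ 1 mod 4, sign kept]
  = (16|49)    [65 ≡ 16 mod 49]
  = (1|49)    [49 ≡ 1 mod 8 ⇒ (2|49)^4 = +1]
  = 1    [(1|49) = 1]

1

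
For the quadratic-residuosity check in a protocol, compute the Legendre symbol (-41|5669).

Reduce the numerator: -41 ≡ 5628 (mod 5669), so (-41|5669) = (5628|5669).
Factor out 2: 5628 = 2^2·1407. Since 5669 ≡ 5 (mod 8), (2|5669) = -1, and (2|5669)^2 = +1. Now have (1407|5669).
5669 ≡ 1 (mod 4), so quadratic reciprocity gives (1407|5669) = (5669|1407). Reduce: 5669 ≡ 41 (mod 1407). Now have (41|1407).
41 ≡ 1 (mod 4), so quadratic reciprocity gives (41|1407) = (1407|41). Reduce: 1407 ≡ 13 (mod 41). Now have (13|41).
13 ≡ 1 (mod 4), so quadratic reciprocity gives (13|41) = (41|13). Reduce: 41 ≡ 2 (mod 13). Now have (2|13).
Factor out 2: 2 = 2. Since 13 ≡ 5 (mod 8), (2|13) = -1. Now have -(1|13).
(1|13) = 1. Collecting the sign factors: -1.

-1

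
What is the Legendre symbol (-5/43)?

1

(-5/43)
  = (38/43)    [-5 ≡ 38 mod 43]
  = -(19/43)    [43 ≡ 3 mod 8 ⇒ (2/43) = -1]
  = (43/19)    [QR: both ≡ 3 mod 4, sign flips]
  = (5/19)    [43 ≡ 5 mod 19]
  = (19/5)    [QR: 5 ≡ 1 mod 4, sign kept]
  = (4/5)    [19 ≡ 4 mod 5]
  = (1/5)    [5 ≡ 5 mod 8 ⇒ (2/5)^2 = +1]
  = 1    [(1/5) = 1]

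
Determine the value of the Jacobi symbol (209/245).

209 ≡ 1 (mod 4), so quadratic reciprocity gives (209/245) = (245/209). Reduce: 245 ≡ 36 (mod 209). Now have (36/209).
Factor out 2: 36 = 2^2·9. Since 209 ≡ 1 (mod 8), (2/209) = +1, and (2/209)^2 = +1. Now have (9/209).
9 ≡ 1 (mod 4), so quadratic reciprocity gives (9/209) = (209/9). Reduce: 209 ≡ 2 (mod 9). Now have (2/9).
Factor out 2: 2 = 2. Since 9 ≡ 1 (mod 8), (2/9) = +1. Now have (1/9).
(1/9) = 1. Collecting the sign factors: 1.

1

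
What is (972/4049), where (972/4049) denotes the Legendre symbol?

-1

Factor out 2: 972 = 2^2·243. Since 4049 ≡ 1 (mod 8), (2/4049) = +1, and (2/4049)^2 = +1. Now have (243/4049).
4049 ≡ 1 (mod 4), so quadratic reciprocity gives (243/4049) = (4049/243). Reduce: 4049 ≡ 161 (mod 243). Now have (161/243).
161 ≡ 1 (mod 4), so quadratic reciprocity gives (161/243) = (243/161). Reduce: 243 ≡ 82 (mod 161). Now have (82/161).
Factor out 2: 82 = 2·41. Since 161 ≡ 1 (mod 8), (2/161) = +1. Now have (41/161).
41 ≡ 1 (mod 4), so quadratic reciprocity gives (41/161) = (161/41). Reduce: 161 ≡ 38 (mod 41). Now have (38/41).
Factor out 2: 38 = 2·19. Since 41 ≡ 1 (mod 8), (2/41) = +1. Now have (19/41).
41 ≡ 1 (mod 4), so quadratic reciprocity gives (19/41) = (41/19). Reduce: 41 ≡ 3 (mod 19). Now have (3/19).
Both 3 ≡ 3 and 19 ≡ 3 (mod 4), so reciprocity gives (3/19) = -(19/3). Reduce: 19 ≡ 1 (mod 3). Now have -(1/3).
(1/3) = 1. Collecting the sign factors: -1.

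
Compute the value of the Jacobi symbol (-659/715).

(-659/715)
  = (56/715)    [-659 ≡ 56 mod 715]
  = -(7/715)    [715 ≡ 3 mod 8 ⇒ (2/715)^3 = -1]
  = (715/7)    [QR: both ≡ 3 mod 4, sign flips]
  = (1/7)    [715 ≡ 1 mod 7]
  = 1    [(1/7) = 1]

1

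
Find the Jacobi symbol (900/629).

Reduce the numerator: 900 ≡ 271 (mod 629), so (900/629) = (271/629).
629 ≡ 1 (mod 4), so quadratic reciprocity gives (271/629) = (629/271). Reduce: 629 ≡ 87 (mod 271). Now have (87/271).
Both 87 ≡ 3 and 271 ≡ 3 (mod 4), so reciprocity gives (87/271) = -(271/87). Reduce: 271 ≡ 10 (mod 87). Now have -(10/87).
Factor out 2: 10 = 2·5. Since 87 ≡ 7 (mod 8), (2/87) = +1. Now have -(5/87).
5 ≡ 1 (mod 4), so quadratic reciprocity gives (5/87) = (87/5). Reduce: 87 ≡ 2 (mod 5). Now have -(2/5).
Factor out 2: 2 = 2. Since 5 ≡ 5 (mod 8), (2/5) = -1. Now have (1/5).
(1/5) = 1. Collecting the sign factors: 1.

1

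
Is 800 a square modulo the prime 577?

(800|577)
  = (223|577)    [800 ≡ 223 mod 577]
  = (577|223)    [QR: 577 ≡ 1 mod 4, sign kept]
  = (131|223)    [577 ≡ 131 mod 223]
  = -(223|131)    [QR: both ≡ 3 mod 4, sign flips]
  = -(92|131)    [223 ≡ 92 mod 131]
  = -(23|131)    [131 ≡ 3 mod 8 ⇒ (2|131)^2 = +1]
  = (131|23)    [QR: both ≡ 3 mod 4, sign flips]
  = (16|23)    [131 ≡ 16 mod 23]
  = (1|23)    [23 ≡ 7 mod 8 ⇒ (2|23)^4 = +1]
  = 1    [(1|23) = 1]
(800|577) = 1, and 577 is prime, so 800 is a quadratic residue mod 577.

yes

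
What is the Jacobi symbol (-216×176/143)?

0

By multiplicativity, (-216·176/143) = (-216/143)·(176/143).
First factor (-216/143):
(-216/143)
  = -(216/143)    [143 ≡ 3 mod 4 ⇒ (-1/143) = -1]
  = -(73/143)    [216 ≡ 73 mod 143]
  = -(143/73)    [QR: 73 ≡ 1 mod 4, sign kept]
  = -(70/73)    [143 ≡ 70 mod 73]
  = -(35/73)    [73 ≡ 1 mod 8 ⇒ (2/73) = +1]
  = -(73/35)    [QR: 73 ≡ 1 mod 4, sign kept]
  = -(3/35)    [73 ≡ 3 mod 35]
  = (35/3)    [QR: both ≡ 3 mod 4, sign flips]
  = (2/3)    [35 ≡ 2 mod 3]
  = -(1/3)    [3 ≡ 3 mod 8 ⇒ (2/3) = -1]
  = -1    [(1/3) = 1]
Second factor (176/143):
(176/143)
  = (33/143)    [176 ≡ 33 mod 143]
  = (143/33)    [QR: 33 ≡ 1 mod 4, sign kept]
  = (11/33)    [143 ≡ 11 mod 33]
  = (33/11)    [QR: 33 ≡ 1 mod 4, sign kept]
  = (0/11)    [33 ≡ 0 mod 11]
  = 0    [numerator 0, gcd > 1]
Product: (-1)·(0) = 0.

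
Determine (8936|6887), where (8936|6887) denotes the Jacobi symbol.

Reduce the numerator: 8936 ≡ 2049 (mod 6887), so (8936|6887) = (2049|6887).
2049 ≡ 1 (mod 4), so quadratic reciprocity gives (2049|6887) = (6887|2049). Reduce: 6887 ≡ 740 (mod 2049). Now have (740|2049).
Factor out 2: 740 = 2^2·185. Since 2049 ≡ 1 (mod 8), (2|2049) = +1, and (2|2049)^2 = +1. Now have (185|2049).
185 ≡ 1 (mod 4), so quadratic reciprocity gives (185|2049) = (2049|185). Reduce: 2049 ≡ 14 (mod 185). Now have (14|185).
Factor out 2: 14 = 2·7. Since 185 ≡ 1 (mod 8), (2|185) = +1. Now have (7|185).
185 ≡ 1 (mod 4), so quadratic reciprocity gives (7|185) = (185|7). Reduce: 185 ≡ 3 (mod 7). Now have (3|7).
Both 3 ≡ 3 and 7 ≡ 3 (mod 4), so reciprocity gives (3|7) = -(7|3). Reduce: 7 ≡ 1 (mod 3). Now have -(1|3).
(1|3) = 1. Collecting the sign factors: -1.

-1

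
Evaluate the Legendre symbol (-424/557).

(-424/557)
  = (133/557)    [-424 ≡ 133 mod 557]
  = (557/133)    [QR: 133 ≡ 1 mod 4, sign kept]
  = (25/133)    [557 ≡ 25 mod 133]
  = (133/25)    [QR: 25 ≡ 1 mod 4, sign kept]
  = (8/25)    [133 ≡ 8 mod 25]
  = (1/25)    [25 ≡ 1 mod 8 ⇒ (2/25)^3 = +1]
  = 1    [(1/25) = 1]

1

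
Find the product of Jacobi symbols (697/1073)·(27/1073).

By multiplicativity, (697·27/1073) = (697/1073)·(27/1073).
First factor (697/1073):
697 ≡ 1 (mod 4), so quadratic reciprocity gives (697/1073) = (1073/697). Reduce: 1073 ≡ 376 (mod 697). Now have (376/697).
Factor out 2: 376 = 2^3·47. Since 697 ≡ 1 (mod 8), (2/697) = +1, and (2/697)^3 = +1. Now have (47/697).
697 ≡ 1 (mod 4), so quadratic reciprocity gives (47/697) = (697/47). Reduce: 697 ≡ 39 (mod 47). Now have (39/47).
Both 39 ≡ 3 and 47 ≡ 3 (mod 4), so reciprocity gives (39/47) = -(47/39). Reduce: 47 ≡ 8 (mod 39). Now have -(8/39).
Factor out 2: 8 = 2^3. Since 39 ≡ 7 (mod 8), (2/39) = +1, and (2/39)^3 = +1. Now have -(1/39).
(1/39) = 1. Collecting the sign factors: -1.
Second factor (27/1073):
1073 ≡ 1 (mod 4), so quadratic reciprocity gives (27/1073) = (1073/27). Reduce: 1073 ≡ 20 (mod 27). Now have (20/27).
Factor out 2: 20 = 2^2·5. Since 27 ≡ 3 (mod 8), (2/27) = -1, and (2/27)^2 = +1. Now have (5/27).
5 ≡ 1 (mod 4), so quadratic reciprocity gives (5/27) = (27/5). Reduce: 27 ≡ 2 (mod 5). Now have (2/5).
Factor out 2: 2 = 2. Since 5 ≡ 5 (mod 8), (2/5) = -1. Now have -(1/5).
(1/5) = 1. Collecting the sign factors: -1.
Product: (-1)·(-1) = 1.

1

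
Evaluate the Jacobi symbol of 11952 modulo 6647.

(11952|6647)
  = (5305|6647)    [11952 ≡ 5305 mod 6647]
  = (6647|5305)    [QR: 5305 ≡ 1 mod 4, sign kept]
  = (1342|5305)    [6647 ≡ 1342 mod 5305]
  = (671|5305)    [5305 ≡ 1 mod 8 ⇒ (2|5305) = +1]
  = (5305|671)    [QR: 5305 ≡ 1 mod 4, sign kept]
  = (608|671)    [5305 ≡ 608 mod 671]
  = (19|671)    [671 ≡ 7 mod 8 ⇒ (2|671)^5 = +1]
  = -(671|19)    [QR: both ≡ 3 mod 4, sign flips]
  = -(6|19)    [671 ≡ 6 mod 19]
  = (3|19)    [19 ≡ 3 mod 8 ⇒ (2|19) = -1]
  = -(19|3)    [QR: both ≡ 3 mod 4, sign flips]
  = -(1|3)    [19 ≡ 1 mod 3]
  = -1    [(1|3) = 1]

-1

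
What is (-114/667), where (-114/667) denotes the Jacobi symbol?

Pull out -1: (-114/667) = (-1/667)·(114/667). Since 667 ≡ 3 (mod 4), (-1/667) = -1. Now have -(114/667).
Factor out 2: 114 = 2·57. Since 667 ≡ 3 (mod 8), (2/667) = -1. Now have (57/667).
57 ≡ 1 (mod 4), so quadratic reciprocity gives (57/667) = (667/57). Reduce: 667 ≡ 40 (mod 57). Now have (40/57).
Factor out 2: 40 = 2^3·5. Since 57 ≡ 1 (mod 8), (2/57) = +1, and (2/57)^3 = +1. Now have (5/57).
5 ≡ 1 (mod 4), so quadratic reciprocity gives (5/57) = (57/5). Reduce: 57 ≡ 2 (mod 5). Now have (2/5).
Factor out 2: 2 = 2. Since 5 ≡ 5 (mod 8), (2/5) = -1. Now have -(1/5).
(1/5) = 1. Collecting the sign factors: -1.

-1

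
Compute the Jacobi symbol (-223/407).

-1

(-223/407)
  = (184/407)    [-223 ≡ 184 mod 407]
  = (23/407)    [407 ≡ 7 mod 8 ⇒ (2/407)^3 = +1]
  = -(407/23)    [QR: both ≡ 3 mod 4, sign flips]
  = -(16/23)    [407 ≡ 16 mod 23]
  = -(1/23)    [23 ≡ 7 mod 8 ⇒ (2/23)^4 = +1]
  = -1    [(1/23) = 1]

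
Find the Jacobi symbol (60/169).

1

(60/169)
  = (15/169)    [169 ≡ 1 mod 8 ⇒ (2/169)^2 = +1]
  = (169/15)    [QR: 169 ≡ 1 mod 4, sign kept]
  = (4/15)    [169 ≡ 4 mod 15]
  = (1/15)    [15 ≡ 7 mod 8 ⇒ (2/15)^2 = +1]
  = 1    [(1/15) = 1]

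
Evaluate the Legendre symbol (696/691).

(696/691)
  = (5/691)    [696 ≡ 5 mod 691]
  = (691/5)    [QR: 5 ≡ 1 mod 4, sign kept]
  = (1/5)    [691 ≡ 1 mod 5]
  = 1    [(1/5) = 1]

1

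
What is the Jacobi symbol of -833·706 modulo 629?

By multiplicativity, (-833·706 / 629) = (-833 / 629)·(706 / 629).
First factor (-833 / 629):
Pull out -1: (-833 / 629) = (-1 / 629)·(833 / 629). Since 629 ≡ 1 (mod 4), (-1 / 629) = +1. Now have (833 / 629).
Reduce the numerator: 833 ≡ 204 (mod 629), so (833 / 629) = (204 / 629).
Factor out 2: 204 = 2^2·51. Since 629 ≡ 5 (mod 8), (2 / 629) = -1, and (2 / 629)^2 = +1. Now have (51 / 629).
629 ≡ 1 (mod 4), so quadratic reciprocity gives (51 / 629) = (629 / 51). Reduce: 629 ≡ 17 (mod 51). Now have (17 / 51).
17 ≡ 1 (mod 4), so quadratic reciprocity gives (17 / 51) = (51 / 17). Reduce: 51 ≡ 0 (mod 17). Now have (0 / 17).
The numerator is now 0 with denominator 17 > 1: the symbol is 0.
Second factor (706 / 629):
Reduce the numerator: 706 ≡ 77 (mod 629), so (706 / 629) = (77 / 629).
77 ≡ 1 (mod 4), so quadratic reciprocity gives (77 / 629) = (629 / 77). Reduce: 629 ≡ 13 (mod 77). Now have (13 / 77).
13 ≡ 1 (mod 4), so quadratic reciprocity gives (13 / 77) = (77 / 13). Reduce: 77 ≡ 12 (mod 13). Now have (12 / 13).
Factor out 2: 12 = 2^2·3. Since 13 ≡ 5 (mod 8), (2 / 13) = -1, and (2 / 13)^2 = +1. Now have (3 / 13).
13 ≡ 1 (mod 4), so quadratic reciprocity gives (3 / 13) = (13 / 3). Reduce: 13 ≡ 1 (mod 3). Now have (1 / 3).
(1 / 3) = 1. Collecting the sign factors: 1.
Product: (0)·(1) = 0.

0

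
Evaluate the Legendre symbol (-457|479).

Pull out -1: (-457|479) = (-1|479)·(457|479). Since 479 ≡ 3 (mod 4), (-1|479) = -1. Now have -(457|479).
457 ≡ 1 (mod 4), so quadratic reciprocity gives (457|479) = (479|457). Reduce: 479 ≡ 22 (mod 457). Now have -(22|457).
Factor out 2: 22 = 2·11. Since 457 ≡ 1 (mod 8), (2|457) = +1. Now have -(11|457).
457 ≡ 1 (mod 4), so quadratic reciprocity gives (11|457) = (457|11). Reduce: 457 ≡ 6 (mod 11). Now have -(6|11).
Factor out 2: 6 = 2·3. Since 11 ≡ 3 (mod 8), (2|11) = -1. Now have (3|11).
Both 3 ≡ 3 and 11 ≡ 3 (mod 4), so reciprocity gives (3|11) = -(11|3). Reduce: 11 ≡ 2 (mod 3). Now have -(2|3).
Factor out 2: 2 = 2. Since 3 ≡ 3 (mod 8), (2|3) = -1. Now have (1|3).
(1|3) = 1. Collecting the sign factors: 1.

1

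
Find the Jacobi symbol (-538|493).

-1

(-538|493)
  = (448|493)    [-538 ≡ 448 mod 493]
  = (7|493)    [493 ≡ 5 mod 8 ⇒ (2|493)^6 = +1]
  = (493|7)    [QR: 493 ≡ 1 mod 4, sign kept]
  = (3|7)    [493 ≡ 3 mod 7]
  = -(7|3)    [QR: both ≡ 3 mod 4, sign flips]
  = -(1|3)    [7 ≡ 1 mod 3]
  = -1    [(1|3) = 1]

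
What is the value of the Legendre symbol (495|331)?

Reduce the numerator: 495 ≡ 164 (mod 331), so (495|331) = (164|331).
Factor out 2: 164 = 2^2·41. Since 331 ≡ 3 (mod 8), (2|331) = -1, and (2|331)^2 = +1. Now have (41|331).
41 ≡ 1 (mod 4), so quadratic reciprocity gives (41|331) = (331|41). Reduce: 331 ≡ 3 (mod 41). Now have (3|41).
41 ≡ 1 (mod 4), so quadratic reciprocity gives (3|41) = (41|3). Reduce: 41 ≡ 2 (mod 3). Now have (2|3).
Factor out 2: 2 = 2. Since 3 ≡ 3 (mod 8), (2|3) = -1. Now have -(1|3).
(1|3) = 1. Collecting the sign factors: -1.

-1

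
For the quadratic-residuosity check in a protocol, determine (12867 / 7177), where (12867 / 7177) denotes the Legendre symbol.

1

Reduce the numerator: 12867 ≡ 5690 (mod 7177), so (12867 / 7177) = (5690 / 7177).
Factor out 2: 5690 = 2·2845. Since 7177 ≡ 1 (mod 8), (2 / 7177) = +1. Now have (2845 / 7177).
2845 ≡ 1 (mod 4), so quadratic reciprocity gives (2845 / 7177) = (7177 / 2845). Reduce: 7177 ≡ 1487 (mod 2845). Now have (1487 / 2845).
2845 ≡ 1 (mod 4), so quadratic reciprocity gives (1487 / 2845) = (2845 / 1487). Reduce: 2845 ≡ 1358 (mod 1487). Now have (1358 / 1487).
Factor out 2: 1358 = 2·679. Since 1487 ≡ 7 (mod 8), (2 / 1487) = +1. Now have (679 / 1487).
Both 679 ≡ 3 and 1487 ≡ 3 (mod 4), so reciprocity gives (679 / 1487) = -(1487 / 679). Reduce: 1487 ≡ 129 (mod 679). Now have -(129 / 679).
129 ≡ 1 (mod 4), so quadratic reciprocity gives (129 / 679) = (679 / 129). Reduce: 679 ≡ 34 (mod 129). Now have -(34 / 129).
Factor out 2: 34 = 2·17. Since 129 ≡ 1 (mod 8), (2 / 129) = +1. Now have -(17 / 129).
17 ≡ 1 (mod 4), so quadratic reciprocity gives (17 / 129) = (129 / 17). Reduce: 129 ≡ 10 (mod 17). Now have -(10 / 17).
Factor out 2: 10 = 2·5. Since 17 ≡ 1 (mod 8), (2 / 17) = +1. Now have -(5 / 17).
5 ≡ 1 (mod 4), so quadratic reciprocity gives (5 / 17) = (17 / 5). Reduce: 17 ≡ 2 (mod 5). Now have -(2 / 5).
Factor out 2: 2 = 2. Since 5 ≡ 5 (mod 8), (2 / 5) = -1. Now have (1 / 5).
(1 / 5) = 1. Collecting the sign factors: 1.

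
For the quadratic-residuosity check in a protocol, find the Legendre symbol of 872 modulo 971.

1

Factor out 2: 872 = 2^3·109. Since 971 ≡ 3 (mod 8), (2/971) = -1, and (2/971)^3 = -1. Now have -(109/971).
109 ≡ 1 (mod 4), so quadratic reciprocity gives (109/971) = (971/109). Reduce: 971 ≡ 99 (mod 109). Now have -(99/109).
109 ≡ 1 (mod 4), so quadratic reciprocity gives (99/109) = (109/99). Reduce: 109 ≡ 10 (mod 99). Now have -(10/99).
Factor out 2: 10 = 2·5. Since 99 ≡ 3 (mod 8), (2/99) = -1. Now have (5/99).
5 ≡ 1 (mod 4), so quadratic reciprocity gives (5/99) = (99/5). Reduce: 99 ≡ 4 (mod 5). Now have (4/5).
Factor out 2: 4 = 2^2. Since 5 ≡ 5 (mod 8), (2/5) = -1, and (2/5)^2 = +1. Now have (1/5).
(1/5) = 1. Collecting the sign factors: 1.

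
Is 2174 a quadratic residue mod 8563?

no

(2174/8563)
  = -(1087/8563)    [8563 ≡ 3 mod 8 ⇒ (2/8563) = -1]
  = (8563/1087)    [QR: both ≡ 3 mod 4, sign flips]
  = (954/1087)    [8563 ≡ 954 mod 1087]
  = (477/1087)    [1087 ≡ 7 mod 8 ⇒ (2/1087) = +1]
  = (1087/477)    [QR: 477 ≡ 1 mod 4, sign kept]
  = (133/477)    [1087 ≡ 133 mod 477]
  = (477/133)    [QR: 133 ≡ 1 mod 4, sign kept]
  = (78/133)    [477 ≡ 78 mod 133]
  = -(39/133)    [133 ≡ 5 mod 8 ⇒ (2/133) = -1]
  = -(133/39)    [QR: 133 ≡ 1 mod 4, sign kept]
  = -(16/39)    [133 ≡ 16 mod 39]
  = -(1/39)    [39 ≡ 7 mod 8 ⇒ (2/39)^4 = +1]
  = -1    [(1/39) = 1]
The Legendre symbol is -1, so x^2 ≡ 2174 (mod 8563) has no solution.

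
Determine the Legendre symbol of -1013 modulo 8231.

Reduce the numerator: -1013 ≡ 7218 (mod 8231), so (-1013/8231) = (7218/8231).
Factor out 2: 7218 = 2·3609. Since 8231 ≡ 7 (mod 8), (2/8231) = +1. Now have (3609/8231).
3609 ≡ 1 (mod 4), so quadratic reciprocity gives (3609/8231) = (8231/3609). Reduce: 8231 ≡ 1013 (mod 3609). Now have (1013/3609).
1013 ≡ 1 (mod 4), so quadratic reciprocity gives (1013/3609) = (3609/1013). Reduce: 3609 ≡ 570 (mod 1013). Now have (570/1013).
Factor out 2: 570 = 2·285. Since 1013 ≡ 5 (mod 8), (2/1013) = -1. Now have -(285/1013).
285 ≡ 1 (mod 4), so quadratic reciprocity gives (285/1013) = (1013/285). Reduce: 1013 ≡ 158 (mod 285). Now have -(158/285).
Factor out 2: 158 = 2·79. Since 285 ≡ 5 (mod 8), (2/285) = -1. Now have (79/285).
285 ≡ 1 (mod 4), so quadratic reciprocity gives (79/285) = (285/79). Reduce: 285 ≡ 48 (mod 79). Now have (48/79).
Factor out 2: 48 = 2^4·3. Since 79 ≡ 7 (mod 8), (2/79) = +1, and (2/79)^4 = +1. Now have (3/79).
Both 3 ≡ 3 and 79 ≡ 3 (mod 4), so reciprocity gives (3/79) = -(79/3). Reduce: 79 ≡ 1 (mod 3). Now have -(1/3).
(1/3) = 1. Collecting the sign factors: -1.

-1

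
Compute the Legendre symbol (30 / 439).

-1

(30 / 439)
  = (15 / 439)    [439 ≡ 7 mod 8 ⇒ (2 / 439) = +1]
  = -(439 / 15)    [QR: both ≡ 3 mod 4, sign flips]
  = -(4 / 15)    [439 ≡ 4 mod 15]
  = -(1 / 15)    [15 ≡ 7 mod 8 ⇒ (2 / 15)^2 = +1]
  = -1    [(1 / 15) = 1]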